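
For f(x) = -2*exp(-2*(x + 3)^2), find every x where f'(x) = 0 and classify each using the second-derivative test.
f'(x) = 8*(x + 3)*exp(-2*(x + 3)^2)

Solve f'(x) = 0:
  f'(x) = (8*x + 24)·exp(-2*(x + 3)^2) and exp(-2*(x + 3)^2) > 0 for every x, so f'(x) = 0 ⇔ 8*x + 24 = 0.
  Factor: 8*x + 24 = 8*(x + 3) = 0.
  ⇒ x = -3

f''(x) = 8*(1 - 4*(x + 3)^2)*exp(-2*(x + 3)^2)
Second-derivative test at each critical point:
  f''(-3) = 8 > 0 → local minimum

Critical points: x = -3 (local minimum)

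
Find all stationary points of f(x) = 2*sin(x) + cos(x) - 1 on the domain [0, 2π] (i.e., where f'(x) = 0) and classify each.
f'(x) = -sin(x) + 2*cos(x)

Solve f'(x) = 0 on [0, 2π]:
  f'(x) = 0 ⇔ 2*cos(x) = sin(x) ⇔ tan(x) = 2, i.e. x = arctan(2) + nπ; keep the solutions lying in [0, 2π].
  ⇒ x = atan(2) ≈ 1.1071, atan(2) + pi ≈ 4.2487

f''(x) = -2*sin(x) - cos(x)
Second-derivative test at each critical point:
  f''(1.1071) = -2.2361 < 0 → local maximum
  f''(4.2487) = 2.2361 > 0 → local minimum

Critical points: x = atan(2) ≈ 1.1071 (local maximum); x = atan(2) + pi ≈ 4.2487 (local minimum)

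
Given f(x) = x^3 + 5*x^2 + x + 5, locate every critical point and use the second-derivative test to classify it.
f'(x) = 3*x^2 + 10*x + 1

Solve f'(x) = 0:
  3*x^2 + 10*x + 1 = 0 has no rational roots; quadratic formula: x = (-10 ± √88)/6.
  ⇒ x = -5/3 - sqrt(22)/3 ≈ -3.2301, -5/3 + sqrt(22)/3 ≈ -0.1032

f''(x) = 6*x + 10
Second-derivative test at each critical point:
  f''(-3.2301) = -9.3808 < 0 → local maximum
  f''(-0.1032) = 9.3808 > 0 → local minimum

Critical points: x = -5/3 - sqrt(22)/3 ≈ -3.2301 (local maximum); x = -5/3 + sqrt(22)/3 ≈ -0.1032 (local minimum)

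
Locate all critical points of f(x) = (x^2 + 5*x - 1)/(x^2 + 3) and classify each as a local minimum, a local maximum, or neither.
f'(x) = (-5*x^2 + 8*x + 15)/(x^4 + 6*x^2 + 9)

Solve f'(x) = 0:
  f'(x) = -(5*x^2 - 8*x - 15)/(x^2 + 3)^2; the denominator is positive wherever f is defined, so f'(x) = 0 ⇔ -5*x^2 + 8*x + 15 = 0.
  5*x^2 - 8*x - 15 = 0 has no rational roots; quadratic formula: x = (8 ± √364)/10.
  ⇒ x = 4/5 - sqrt(91)/5 ≈ -1.1079, 4/5 + sqrt(91)/5 ≈ 2.7079

f''(x) = 2*(5*x^3 - 12*x^2 - 45*x + 12)/(x^6 + 9*x^4 + 27*x^2 + 27)
Second-derivative test at each critical point:
  f''(-1.1079) = 1.0676 > 0 → local minimum
  f''(2.7079) = -0.1787 < 0 → local maximum

Critical points: x = 4/5 - sqrt(91)/5 ≈ -1.1079 (local minimum); x = 4/5 + sqrt(91)/5 ≈ 2.7079 (local maximum)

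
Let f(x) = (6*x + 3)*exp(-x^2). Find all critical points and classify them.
f'(x) = 6*(-x*(2*x + 1) + 1)*exp(-x^2)

Solve f'(x) = 0:
  f'(x) = (-12*x^2 - 6*x + 6)·exp(-x^2) and exp(-x^2) > 0 for every x, so f'(x) = 0 ⇔ -12*x^2 - 6*x + 6 = 0.
  Factor: -12*x^2 - 6*x + 6 = -6*(x + 1)*(2*x - 1) = 0.
  ⇒ x = -1, 1/2

f''(x) = 6*(2*x^2*(2*x + 1) - 6*x - 1)*exp(-x^2)
Second-derivative test at each critical point:
  f''(-1) = 6.6218 > 0 → local minimum
  f''(1/2) = -14.0184 < 0 → local maximum

Critical points: x = -1 (local minimum); x = 1/2 (local maximum)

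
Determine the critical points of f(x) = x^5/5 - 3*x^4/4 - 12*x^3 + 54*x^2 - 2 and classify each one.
f'(x) = x*(x^3 - 3*x^2 - 36*x + 108)

Solve f'(x) = 0:
  Factor: x^4 - 3*x^3 - 36*x^2 + 108*x = x*(x - 6)*(x - 3)*(x + 6) = 0.
  ⇒ x = -6, 0, 3, 6

f''(x) = 4*x^3 - 9*x^2 - 72*x + 108
Second-derivative test at each critical point:
  f''(-6) = -648 < 0 → local maximum
  f''(0) = 108 > 0 → local minimum
  f''(3) = -81 < 0 → local maximum
  f''(6) = 216 > 0 → local minimum

Critical points: x = -6 (local maximum); x = 0 (local minimum); x = 3 (local maximum); x = 6 (local minimum)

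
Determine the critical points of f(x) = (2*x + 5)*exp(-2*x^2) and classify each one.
f'(x) = 2*(-2*x*(2*x + 5) + 1)*exp(-2*x^2)

Solve f'(x) = 0:
  f'(x) = (-8*x^2 - 20*x + 2)·exp(-2*x^2) and exp(-2*x^2) > 0 for every x, so f'(x) = 0 ⇔ -8*x^2 - 20*x + 2 = 0.
  Factor: -8*x^2 - 20*x + 2 = -2*(4*x^2 + 10*x - 1); 4*x^2 + 10*x - 1 = 0 has no rational roots; quadratic formula: x = (-10 ± √116)/8.
  ⇒ x = -sqrt(29)/4 - 5/4 ≈ -2.5963, -5/4 + sqrt(29)/4 ≈ 0.0963

f''(x) = 4*(4*x^2*(2*x + 5) - 6*x - 5)*exp(-2*x^2)
Second-derivative test at each critical point:
  f''(-2.5963) = 3.008e-05 > 0 → local minimum
  f''(0.0963) = -21.1449 < 0 → local maximum

Critical points: x = -sqrt(29)/4 - 5/4 ≈ -2.5963 (local minimum); x = -5/4 + sqrt(29)/4 ≈ 0.0963 (local maximum)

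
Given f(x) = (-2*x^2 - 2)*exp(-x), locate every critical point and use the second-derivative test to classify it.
f'(x) = 2*(x^2 - 2*x + 1)*exp(-x)

Solve f'(x) = 0:
  f'(x) = (2*x^2 - 4*x + 2)·exp(-x) and exp(-x) > 0 for every x, so f'(x) = 0 ⇔ 2*x^2 - 4*x + 2 = 0.
  Factor: 2*x^2 - 4*x + 2 = 2*(x - 1)^2 = 0.
  ⇒ x = 1

f''(x) = 2*(-x^2 + 4*x - 3)*exp(-x)
Second-derivative test at each critical point:
  f''(1) = 0, so the second-derivative test is inconclusive; use the first-derivative test: f'(3/4) = 0.0590, f'(5/4) = 0.0358 — f' is positive on both sides (no sign change) → neither a local maximum nor a local minimum

Critical points: x = 1 (neither)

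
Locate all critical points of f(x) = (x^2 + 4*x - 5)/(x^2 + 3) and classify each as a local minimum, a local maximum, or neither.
f'(x) = 4*(-x^2 + 4*x + 3)/(x^4 + 6*x^2 + 9)

Solve f'(x) = 0:
  f'(x) = -4*(x^2 - 4*x - 3)/(x^2 + 3)^2; the denominator is positive wherever f is defined, so f'(x) = 0 ⇔ -4*x^2 + 16*x + 12 = 0.
  Factor: -4*x^2 + 16*x + 12 = -4*(x^2 - 4*x - 3); x^2 - 4*x - 3 = 0 has no rational roots; quadratic formula: x = (4 ± √28)/2.
  ⇒ x = 2 - sqrt(7) ≈ -0.6458, 2 + sqrt(7) ≈ 4.6458

f''(x) = 8*(x^3 - 6*x^2 - 9*x + 6)/(x^6 + 9*x^4 + 27*x^2 + 27)
Second-derivative test at each critical point:
  f''(-0.6458) = 1.8128 > 0 → local minimum
  f''(4.6458) = -0.0350 < 0 → local maximum

Critical points: x = 2 - sqrt(7) ≈ -0.6458 (local minimum); x = 2 + sqrt(7) ≈ 4.6458 (local maximum)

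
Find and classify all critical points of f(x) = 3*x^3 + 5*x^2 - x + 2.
f'(x) = 9*x^2 + 10*x - 1

Solve f'(x) = 0:
  9*x^2 + 10*x - 1 = 0 has no rational roots; quadratic formula: x = (-10 ± √136)/18.
  ⇒ x = -sqrt(34)/9 - 5/9 ≈ -1.2034, -5/9 + sqrt(34)/9 ≈ 0.0923

f''(x) = 18*x + 10
Second-derivative test at each critical point:
  f''(-1.2034) = -11.6619 < 0 → local maximum
  f''(0.0923) = 11.6619 > 0 → local minimum

Critical points: x = -sqrt(34)/9 - 5/9 ≈ -1.2034 (local maximum); x = -5/9 + sqrt(34)/9 ≈ 0.0923 (local minimum)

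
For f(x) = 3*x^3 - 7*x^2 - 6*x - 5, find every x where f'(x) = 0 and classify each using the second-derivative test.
f'(x) = 9*x^2 - 14*x - 6

Solve f'(x) = 0:
  9*x^2 - 14*x - 6 = 0 has no rational roots; quadratic formula: x = (14 ± √412)/18.
  ⇒ x = 7/9 - sqrt(103)/9 ≈ -0.3499, 7/9 + sqrt(103)/9 ≈ 1.9054

f''(x) = 18*x - 14
Second-derivative test at each critical point:
  f''(-0.3499) = -20.2978 < 0 → local maximum
  f''(1.9054) = 20.2978 > 0 → local minimum

Critical points: x = 7/9 - sqrt(103)/9 ≈ -0.3499 (local maximum); x = 7/9 + sqrt(103)/9 ≈ 1.9054 (local minimum)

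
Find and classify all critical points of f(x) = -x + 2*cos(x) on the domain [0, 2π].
f'(x) = -2*sin(x) - 1

Solve f'(x) = 0 on [0, 2π]:
  f'(x) = 0 ⇔ sin(x) = -1/2, i.e. x = arcsin(-1/2) + 2nπ or x = π − arcsin(-1/2) + 2nπ; keep the solutions lying in [0, 2π].
  ⇒ x = 7*pi/6 ≈ 3.6652, 11*pi/6 ≈ 5.7596

f''(x) = -2*cos(x)
Second-derivative test at each critical point:
  f''(3.6652) = 1.7321 > 0 → local minimum
  f''(5.7596) = -1.7321 < 0 → local maximum

Critical points: x = 7*pi/6 ≈ 3.6652 (local minimum); x = 11*pi/6 ≈ 5.7596 (local maximum)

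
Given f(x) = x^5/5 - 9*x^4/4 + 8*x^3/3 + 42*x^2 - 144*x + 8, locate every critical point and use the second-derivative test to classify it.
f'(x) = x^4 - 9*x^3 + 8*x^2 + 84*x - 144

Solve f'(x) = 0:
  Factor: x^4 - 9*x^3 + 8*x^2 + 84*x - 144 = (x - 6)*(x - 4)*(x - 2)*(x + 3) = 0.
  ⇒ x = -3, 2, 4, 6

f''(x) = 4*x^3 - 27*x^2 + 16*x + 84
Second-derivative test at each critical point:
  f''(-3) = -315 < 0 → local maximum
  f''(2) = 40 > 0 → local minimum
  f''(4) = -28 < 0 → local maximum
  f''(6) = 72 > 0 → local minimum

Critical points: x = -3 (local maximum); x = 2 (local minimum); x = 4 (local maximum); x = 6 (local minimum)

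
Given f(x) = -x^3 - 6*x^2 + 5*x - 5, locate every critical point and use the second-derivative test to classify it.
f'(x) = -3*x^2 - 12*x + 5

Solve f'(x) = 0:
  3*x^2 + 12*x - 5 = 0 has no rational roots; quadratic formula: x = (-12 ± √204)/6.
  ⇒ x = -sqrt(51)/3 - 2 ≈ -4.3805, -2 + sqrt(51)/3 ≈ 0.3805

f''(x) = -6*x - 12
Second-derivative test at each critical point:
  f''(-4.3805) = 14.2829 > 0 → local minimum
  f''(0.3805) = -14.2829 < 0 → local maximum

Critical points: x = -sqrt(51)/3 - 2 ≈ -4.3805 (local minimum); x = -2 + sqrt(51)/3 ≈ 0.3805 (local maximum)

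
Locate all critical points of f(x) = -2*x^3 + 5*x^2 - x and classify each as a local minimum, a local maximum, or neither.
f'(x) = -6*x^2 + 10*x - 1

Solve f'(x) = 0:
  6*x^2 - 10*x + 1 = 0 has no rational roots; quadratic formula: x = (10 ± √76)/12.
  ⇒ x = 5/6 - sqrt(19)/6 ≈ 0.1069, sqrt(19)/6 + 5/6 ≈ 1.5598

f''(x) = 10 - 12*x
Second-derivative test at each critical point:
  f''(0.1069) = 8.7178 > 0 → local minimum
  f''(1.5598) = -8.7178 < 0 → local maximum

Critical points: x = 5/6 - sqrt(19)/6 ≈ 0.1069 (local minimum); x = sqrt(19)/6 + 5/6 ≈ 1.5598 (local maximum)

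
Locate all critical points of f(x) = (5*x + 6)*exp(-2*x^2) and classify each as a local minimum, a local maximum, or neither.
f'(x) = (-4*x*(5*x + 6) + 5)*exp(-2*x^2)

Solve f'(x) = 0:
  f'(x) = (-20*x^2 - 24*x + 5)·exp(-2*x^2) and exp(-2*x^2) > 0 for every x, so f'(x) = 0 ⇔ -20*x^2 - 24*x + 5 = 0.
  20*x^2 + 24*x - 5 = 0 has no rational roots; quadratic formula: x = (-24 ± √976)/40.
  ⇒ x = -sqrt(61)/10 - 3/5 ≈ -1.3810, -3/5 + sqrt(61)/10 ≈ 0.1810

f''(x) = 4*(4*x^2*(5*x + 6) - 15*x - 6)*exp(-2*x^2)
Second-derivative test at each critical point:
  f''(-1.3810) = 0.6889 > 0 → local minimum
  f''(0.1810) = -29.2591 < 0 → local maximum

Critical points: x = -sqrt(61)/10 - 3/5 ≈ -1.3810 (local minimum); x = -3/5 + sqrt(61)/10 ≈ 0.1810 (local maximum)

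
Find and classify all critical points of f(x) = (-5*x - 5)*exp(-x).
f'(x) = 5*x*exp(-x)

Solve f'(x) = 0:
  f'(x) = (5*x)·exp(-x) and exp(-x) > 0 for every x, so f'(x) = 0 ⇔ 5*x = 0.
  5*x = 0.
  ⇒ x = 0

f''(x) = 5*(1 - x)*exp(-x)
Second-derivative test at each critical point:
  f''(0) = 5 > 0 → local minimum

Critical points: x = 0 (local minimum)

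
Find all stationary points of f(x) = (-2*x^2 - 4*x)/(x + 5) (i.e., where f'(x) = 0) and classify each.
f'(x) = 2*(-x^2 - 10*x - 10)/(x^2 + 10*x + 25)

Solve f'(x) = 0:
  f'(x) = -2*(x^2 + 10*x + 10)/(x + 5)^2; the denominator is positive wherever f is defined, so f'(x) = 0 ⇔ -2*x^2 - 20*x - 20 = 0.
  Factor: -2*x^2 - 20*x - 20 = -2*(x^2 + 10*x + 10); x^2 + 10*x + 10 = 0 has no rational roots; quadratic formula: x = (-10 ± √60)/2.
  ⇒ x = -5 - sqrt(15) ≈ -8.8730, -5 + sqrt(15) ≈ -1.1270

f''(x) = -60/(x^3 + 15*x^2 + 75*x + 125)
Second-derivative test at each critical point:
  f''(-8.8730) = 1.0328 > 0 → local minimum
  f''(-1.1270) = -1.0328 < 0 → local maximum

Critical points: x = -5 - sqrt(15) ≈ -8.8730 (local minimum); x = -5 + sqrt(15) ≈ -1.1270 (local maximum)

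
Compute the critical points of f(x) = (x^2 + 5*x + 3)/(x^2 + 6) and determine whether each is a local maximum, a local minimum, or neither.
f'(x) = (-5*x^2 + 6*x + 30)/(x^4 + 12*x^2 + 36)

Solve f'(x) = 0:
  f'(x) = -(5*x^2 - 6*x - 30)/(x^2 + 6)^2; the denominator is positive wherever f is defined, so f'(x) = 0 ⇔ -5*x^2 + 6*x + 30 = 0.
  5*x^2 - 6*x - 30 = 0 has no rational roots; quadratic formula: x = (6 ± √636)/10.
  ⇒ x = 3/5 - sqrt(159)/5 ≈ -1.9219, 3/5 + sqrt(159)/5 ≈ 3.1219

f''(x) = 2*(5*x^3 - 9*x^2 - 90*x + 18)/(x^6 + 18*x^4 + 108*x^2 + 216)
Second-derivative test at each critical point:
  f''(-1.9219) = 0.2684 > 0 → local minimum
  f''(3.1219) = -0.1017 < 0 → local maximum

Critical points: x = 3/5 - sqrt(159)/5 ≈ -1.9219 (local minimum); x = 3/5 + sqrt(159)/5 ≈ 3.1219 (local maximum)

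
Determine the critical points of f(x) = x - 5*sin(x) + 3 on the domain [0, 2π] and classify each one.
f'(x) = 1 - 5*cos(x)

Solve f'(x) = 0 on [0, 2π]:
  f'(x) = 0 ⇔ cos(x) = 1/5, i.e. x = ±arccos(1/5) + 2nπ; keep the solutions lying in [0, 2π].
  ⇒ x = acos(1/5) ≈ 1.3694, -acos(1/5) + 2*pi ≈ 4.9137

f''(x) = 5*sin(x)
Second-derivative test at each critical point:
  f''(1.3694) = 4.8990 > 0 → local minimum
  f''(4.9137) = -4.8990 < 0 → local maximum

Critical points: x = acos(1/5) ≈ 1.3694 (local minimum); x = -acos(1/5) + 2*pi ≈ 4.9137 (local maximum)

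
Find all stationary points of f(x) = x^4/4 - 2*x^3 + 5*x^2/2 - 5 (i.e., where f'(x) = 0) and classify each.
f'(x) = x*(x^2 - 6*x + 5)

Solve f'(x) = 0:
  Factor: x^3 - 6*x^2 + 5*x = x*(x - 5)*(x - 1) = 0.
  ⇒ x = 0, 1, 5

f''(x) = 3*x^2 - 12*x + 5
Second-derivative test at each critical point:
  f''(0) = 5 > 0 → local minimum
  f''(1) = -4 < 0 → local maximum
  f''(5) = 20 > 0 → local minimum

Critical points: x = 0 (local minimum); x = 1 (local maximum); x = 5 (local minimum)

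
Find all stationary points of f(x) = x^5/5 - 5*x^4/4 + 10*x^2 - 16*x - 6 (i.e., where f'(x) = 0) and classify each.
f'(x) = x^4 - 5*x^3 + 20*x - 16

Solve f'(x) = 0:
  Factor: x^4 - 5*x^3 + 20*x - 16 = (x - 4)*(x - 2)*(x - 1)*(x + 2) = 0.
  ⇒ x = -2, 1, 2, 4

f''(x) = 4*x^3 - 15*x^2 + 20
Second-derivative test at each critical point:
  f''(-2) = -72 < 0 → local maximum
  f''(1) = 9 > 0 → local minimum
  f''(2) = -8 < 0 → local maximum
  f''(4) = 36 > 0 → local minimum

Critical points: x = -2 (local maximum); x = 1 (local minimum); x = 2 (local maximum); x = 4 (local minimum)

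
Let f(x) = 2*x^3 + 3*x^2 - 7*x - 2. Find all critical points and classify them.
f'(x) = 6*x^2 + 6*x - 7

Solve f'(x) = 0:
  6*x^2 + 6*x - 7 = 0 has no rational roots; quadratic formula: x = (-6 ± √204)/12.
  ⇒ x = -sqrt(51)/6 - 1/2 ≈ -1.6902, -1/2 + sqrt(51)/6 ≈ 0.6902

f''(x) = 12*x + 6
Second-derivative test at each critical point:
  f''(-1.6902) = -14.2829 < 0 → local maximum
  f''(0.6902) = 14.2829 > 0 → local minimum

Critical points: x = -sqrt(51)/6 - 1/2 ≈ -1.6902 (local maximum); x = -1/2 + sqrt(51)/6 ≈ 0.6902 (local minimum)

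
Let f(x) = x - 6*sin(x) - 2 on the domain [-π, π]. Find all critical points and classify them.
f'(x) = 1 - 6*cos(x)

Solve f'(x) = 0 on [-π, π]:
  f'(x) = 0 ⇔ cos(x) = 1/6, i.e. x = ±arccos(1/6) + 2nπ; keep the solutions lying in [-π, π].
  ⇒ x = -acos(1/6) ≈ -1.4033, acos(1/6) ≈ 1.4033

f''(x) = 6*sin(x)
Second-derivative test at each critical point:
  f''(-1.4033) = -5.9161 < 0 → local maximum
  f''(1.4033) = 5.9161 > 0 → local minimum

Critical points: x = -acos(1/6) ≈ -1.4033 (local maximum); x = acos(1/6) ≈ 1.4033 (local minimum)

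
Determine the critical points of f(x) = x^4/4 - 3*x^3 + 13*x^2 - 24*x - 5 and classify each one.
f'(x) = x^3 - 9*x^2 + 26*x - 24

Solve f'(x) = 0:
  Factor: x^3 - 9*x^2 + 26*x - 24 = (x - 4)*(x - 3)*(x - 2) = 0.
  ⇒ x = 2, 3, 4

f''(x) = 3*x^2 - 18*x + 26
Second-derivative test at each critical point:
  f''(2) = 2 > 0 → local minimum
  f''(3) = -1 < 0 → local maximum
  f''(4) = 2 > 0 → local minimum

Critical points: x = 2 (local minimum); x = 3 (local maximum); x = 4 (local minimum)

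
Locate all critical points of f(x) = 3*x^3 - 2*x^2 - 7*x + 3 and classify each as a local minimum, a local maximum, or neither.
f'(x) = 9*x^2 - 4*x - 7

Solve f'(x) = 0:
  9*x^2 - 4*x - 7 = 0 has no rational roots; quadratic formula: x = (4 ± √268)/18.
  ⇒ x = 2/9 - sqrt(67)/9 ≈ -0.6873, 2/9 + sqrt(67)/9 ≈ 1.1317

f''(x) = 18*x - 4
Second-derivative test at each critical point:
  f''(-0.6873) = -16.3707 < 0 → local maximum
  f''(1.1317) = 16.3707 > 0 → local minimum

Critical points: x = 2/9 - sqrt(67)/9 ≈ -0.6873 (local maximum); x = 2/9 + sqrt(67)/9 ≈ 1.1317 (local minimum)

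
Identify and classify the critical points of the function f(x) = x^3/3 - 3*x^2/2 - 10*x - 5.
f'(x) = x^2 - 3*x - 10

Solve f'(x) = 0:
  Factor: x^2 - 3*x - 10 = (x - 5)*(x + 2) = 0.
  ⇒ x = -2, 5

f''(x) = 2*x - 3
Second-derivative test at each critical point:
  f''(-2) = -7 < 0 → local maximum
  f''(5) = 7 > 0 → local minimum

Critical points: x = -2 (local maximum); x = 5 (local minimum)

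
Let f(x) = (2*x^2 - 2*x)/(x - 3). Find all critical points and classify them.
f'(x) = 2*(x^2 - 6*x + 3)/(x^2 - 6*x + 9)

Solve f'(x) = 0:
  f'(x) = 2*(x^2 - 6*x + 3)/(x - 3)^2; the denominator is positive wherever f is defined, so f'(x) = 0 ⇔ 2*x^2 - 12*x + 6 = 0.
  Factor: 2*x^2 - 12*x + 6 = 2*(x^2 - 6*x + 3); x^2 - 6*x + 3 = 0 has no rational roots; quadratic formula: x = (6 ± √24)/2.
  ⇒ x = 3 - sqrt(6) ≈ 0.5505, sqrt(6) + 3 ≈ 5.4495

f''(x) = 24/(x^3 - 9*x^2 + 27*x - 27)
Second-derivative test at each critical point:
  f''(0.5505) = -1.6330 < 0 → local maximum
  f''(5.4495) = 1.6330 > 0 → local minimum

Critical points: x = 3 - sqrt(6) ≈ 0.5505 (local maximum); x = sqrt(6) + 3 ≈ 5.4495 (local minimum)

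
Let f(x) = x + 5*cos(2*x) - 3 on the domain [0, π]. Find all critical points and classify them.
f'(x) = 1 - 10*sin(2*x)

Solve f'(x) = 0 on [0, π]:
  f'(x) = 0 ⇔ sin(2*x) = 1/10, i.e. 2*x = arcsin(1/10) + 2nπ or 2*x = π − arcsin(1/10) + 2nπ; keep the solutions lying in [0, π].
  ⇒ x = asin(1/10)/2 ≈ 0.0501, -asin(1/10)/2 + pi/2 ≈ 1.5207

f''(x) = -20*cos(2*x)
Second-derivative test at each critical point:
  f''(0.0501) = -19.8997 < 0 → local maximum
  f''(1.5207) = 19.8997 > 0 → local minimum

Critical points: x = asin(1/10)/2 ≈ 0.0501 (local maximum); x = -asin(1/10)/2 + pi/2 ≈ 1.5207 (local minimum)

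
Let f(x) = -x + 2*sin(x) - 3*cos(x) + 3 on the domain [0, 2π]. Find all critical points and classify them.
f'(x) = 3*sin(x) + 2*cos(x) - 1

Solve f'(x) = 0 on [0, 2π]:
  f'(x) = 0 ⇔ 3*sin(x) + 2*cos(x) = 1. Write the left side as R·cos(x + φ) with R = √(2² + (-3)²) = sqrt(13), cos φ = 2*sqrt(13)/13, sin φ = -3*sqrt(13)/13; then cos(x + φ) = sqrt(13)/13. Solve for x and keep the solutions lying in [0, 2π].
  ⇒ x = atan((3 + 4*sqrt(3))/(2 - 6*sqrt(3))) + pi ≈ 2.2726, atan((3 - 4*sqrt(3))/(2 + 6*sqrt(3))) + 2*pi ≈ 5.9762

f''(x) = -2*sin(x) + 3*cos(x)
Second-derivative test at each critical point:
  f''(2.2726) = -3.4641 < 0 → local maximum
  f''(5.9762) = 3.4641 > 0 → local minimum

Critical points: x = atan((3 + 4*sqrt(3))/(2 - 6*sqrt(3))) + pi ≈ 2.2726 (local maximum); x = atan((3 - 4*sqrt(3))/(2 + 6*sqrt(3))) + 2*pi ≈ 5.9762 (local minimum)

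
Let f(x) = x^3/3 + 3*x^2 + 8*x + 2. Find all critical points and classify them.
f'(x) = x^2 + 6*x + 8

Solve f'(x) = 0:
  Factor: x^2 + 6*x + 8 = (x + 2)*(x + 4) = 0.
  ⇒ x = -4, -2

f''(x) = 2*x + 6
Second-derivative test at each critical point:
  f''(-4) = -2 < 0 → local maximum
  f''(-2) = 2 > 0 → local minimum

Critical points: x = -4 (local maximum); x = -2 (local minimum)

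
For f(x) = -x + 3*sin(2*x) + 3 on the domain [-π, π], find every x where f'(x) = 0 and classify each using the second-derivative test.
f'(x) = 6*cos(2*x) - 1

Solve f'(x) = 0 on [-π, π]:
  f'(x) = 0 ⇔ cos(2*x) = 1/6, i.e. 2*x = ±arccos(1/6) + 2nπ; keep the solutions lying in [-π, π].
  ⇒ x = -pi + acos(1/6)/2 ≈ -2.4399, -acos(1/6)/2 ≈ -0.7017, acos(1/6)/2 ≈ 0.7017, pi - acos(1/6)/2 ≈ 2.4399

f''(x) = -12*sin(2*x)
Second-derivative test at each critical point:
  f''(-2.4399) = -11.8322 < 0 → local maximum
  f''(-0.7017) = 11.8322 > 0 → local minimum
  f''(0.7017) = -11.8322 < 0 → local maximum
  f''(2.4399) = 11.8322 > 0 → local minimum

Critical points: x = -pi + acos(1/6)/2 ≈ -2.4399 (local maximum); x = -acos(1/6)/2 ≈ -0.7017 (local minimum); x = acos(1/6)/2 ≈ 0.7017 (local maximum); x = pi - acos(1/6)/2 ≈ 2.4399 (local minimum)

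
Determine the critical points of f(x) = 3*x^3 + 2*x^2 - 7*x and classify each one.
f'(x) = 9*x^2 + 4*x - 7

Solve f'(x) = 0:
  9*x^2 + 4*x - 7 = 0 has no rational roots; quadratic formula: x = (-4 ± √268)/18.
  ⇒ x = -sqrt(67)/9 - 2/9 ≈ -1.1317, -2/9 + sqrt(67)/9 ≈ 0.6873

f''(x) = 18*x + 4
Second-derivative test at each critical point:
  f''(-1.1317) = -16.3707 < 0 → local maximum
  f''(0.6873) = 16.3707 > 0 → local minimum

Critical points: x = -sqrt(67)/9 - 2/9 ≈ -1.1317 (local maximum); x = -2/9 + sqrt(67)/9 ≈ 0.6873 (local minimum)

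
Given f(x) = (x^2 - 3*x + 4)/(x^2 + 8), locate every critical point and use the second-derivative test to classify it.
f'(x) = (3*x^2 + 8*x - 24)/(x^4 + 16*x^2 + 64)

Solve f'(x) = 0:
  f'(x) = (3*x^2 + 8*x - 24)/(x^2 + 8)^2; the denominator is positive wherever f is defined, so f'(x) = 0 ⇔ 3*x^2 + 8*x - 24 = 0.
  3*x^2 + 8*x - 24 = 0 has no rational roots; quadratic formula: x = (-8 ± √352)/6.
  ⇒ x = -2*sqrt(22)/3 - 4/3 ≈ -4.4603, -4/3 + 2*sqrt(22)/3 ≈ 1.7936

f''(x) = 2*(-3*x^3 - 12*x^2 + 72*x + 32)/(x^6 + 24*x^4 + 192*x^2 + 512)
Second-derivative test at each critical point:
  f''(-4.4603) = -0.0241 < 0 → local maximum
  f''(1.7936) = 0.1491 > 0 → local minimum

Critical points: x = -2*sqrt(22)/3 - 4/3 ≈ -4.4603 (local maximum); x = -4/3 + 2*sqrt(22)/3 ≈ 1.7936 (local minimum)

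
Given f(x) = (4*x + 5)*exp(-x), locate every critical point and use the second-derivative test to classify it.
f'(x) = (-4*x - 1)*exp(-x)

Solve f'(x) = 0:
  f'(x) = (-4*x - 1)·exp(-x) and exp(-x) > 0 for every x, so f'(x) = 0 ⇔ -4*x - 1 = 0.
  -4*x - 1 = 0.
  ⇒ x = -1/4

f''(x) = (4*x - 3)*exp(-x)
Second-derivative test at each critical point:
  f''(-1/4) = -5.1361 < 0 → local maximum

Critical points: x = -1/4 (local maximum)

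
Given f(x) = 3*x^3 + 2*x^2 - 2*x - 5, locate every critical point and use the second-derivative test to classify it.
f'(x) = 9*x^2 + 4*x - 2

Solve f'(x) = 0:
  9*x^2 + 4*x - 2 = 0 has no rational roots; quadratic formula: x = (-4 ± √88)/18.
  ⇒ x = -sqrt(22)/9 - 2/9 ≈ -0.7434, -2/9 + sqrt(22)/9 ≈ 0.2989

f''(x) = 18*x + 4
Second-derivative test at each critical point:
  f''(-0.7434) = -9.3808 < 0 → local maximum
  f''(0.2989) = 9.3808 > 0 → local minimum

Critical points: x = -sqrt(22)/9 - 2/9 ≈ -0.7434 (local maximum); x = -2/9 + sqrt(22)/9 ≈ 0.2989 (local minimum)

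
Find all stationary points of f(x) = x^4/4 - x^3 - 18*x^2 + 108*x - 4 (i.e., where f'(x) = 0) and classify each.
f'(x) = x^3 - 3*x^2 - 36*x + 108

Solve f'(x) = 0:
  Factor: x^3 - 3*x^2 - 36*x + 108 = (x - 6)*(x - 3)*(x + 6) = 0.
  ⇒ x = -6, 3, 6

f''(x) = 3*x^2 - 6*x - 36
Second-derivative test at each critical point:
  f''(-6) = 108 > 0 → local minimum
  f''(3) = -27 < 0 → local maximum
  f''(6) = 36 > 0 → local minimum

Critical points: x = -6 (local minimum); x = 3 (local maximum); x = 6 (local minimum)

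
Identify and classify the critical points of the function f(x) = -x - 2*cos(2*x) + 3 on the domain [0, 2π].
f'(x) = 4*sin(2*x) - 1

Solve f'(x) = 0 on [0, 2π]:
  f'(x) = 0 ⇔ sin(2*x) = 1/4, i.e. 2*x = arcsin(1/4) + 2nπ or 2*x = π − arcsin(1/4) + 2nπ; keep the solutions lying in [0, 2π].
  ⇒ x = asin(1/4)/2 ≈ 0.1263, -asin(1/4)/2 + pi/2 ≈ 1.4445, asin(1/4)/2 + pi ≈ 3.2679, -asin(1/4)/2 + 3*pi/2 ≈ 4.5860

f''(x) = 8*cos(2*x)
Second-derivative test at each critical point:
  f''(0.1263) = 7.7460 > 0 → local minimum
  f''(1.4445) = -7.7460 < 0 → local maximum
  f''(3.2679) = 7.7460 > 0 → local minimum
  f''(4.5860) = -7.7460 < 0 → local maximum

Critical points: x = asin(1/4)/2 ≈ 0.1263 (local minimum); x = -asin(1/4)/2 + pi/2 ≈ 1.4445 (local maximum); x = asin(1/4)/2 + pi ≈ 3.2679 (local minimum); x = -asin(1/4)/2 + 3*pi/2 ≈ 4.5860 (local maximum)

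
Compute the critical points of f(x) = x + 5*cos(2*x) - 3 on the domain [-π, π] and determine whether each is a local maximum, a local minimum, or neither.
f'(x) = 1 - 10*sin(2*x)

Solve f'(x) = 0 on [-π, π]:
  f'(x) = 0 ⇔ sin(2*x) = 1/10, i.e. 2*x = arcsin(1/10) + 2nπ or 2*x = π − arcsin(1/10) + 2nπ; keep the solutions lying in [-π, π].
  ⇒ x = -pi + asin(1/10)/2 ≈ -3.0915, -pi/2 - asin(1/10)/2 ≈ -1.6209, asin(1/10)/2 ≈ 0.0501, -asin(1/10)/2 + pi/2 ≈ 1.5207

f''(x) = -20*cos(2*x)
Second-derivative test at each critical point:
  f''(-3.0915) = -19.8997 < 0 → local maximum
  f''(-1.6209) = 19.8997 > 0 → local minimum
  f''(0.0501) = -19.8997 < 0 → local maximum
  f''(1.5207) = 19.8997 > 0 → local minimum

Critical points: x = -pi + asin(1/10)/2 ≈ -3.0915 (local maximum); x = -pi/2 - asin(1/10)/2 ≈ -1.6209 (local minimum); x = asin(1/10)/2 ≈ 0.0501 (local maximum); x = -asin(1/10)/2 + pi/2 ≈ 1.5207 (local minimum)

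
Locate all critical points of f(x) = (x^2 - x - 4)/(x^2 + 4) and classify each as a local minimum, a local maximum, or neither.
f'(x) = (x^2 + 16*x - 4)/(x^4 + 8*x^2 + 16)

Solve f'(x) = 0:
  f'(x) = (x^2 + 16*x - 4)/(x^2 + 4)^2; the denominator is positive wherever f is defined, so f'(x) = 0 ⇔ x^2 + 16*x - 4 = 0.
  x^2 + 16*x - 4 = 0 has no rational roots; quadratic formula: x = (-16 ± √272)/2.
  ⇒ x = -2*sqrt(17) - 8 ≈ -16.2462, -8 + 2*sqrt(17) ≈ 0.2462

f''(x) = 2*(-x^3 - 24*x^2 + 12*x + 32)/(x^6 + 12*x^4 + 48*x^2 + 64)
Second-derivative test at each critical point:
  f''(-16.2462) = -2.297e-04 < 0 → local maximum
  f''(0.2462) = 1.0002 > 0 → local minimum

Critical points: x = -2*sqrt(17) - 8 ≈ -16.2462 (local maximum); x = -8 + 2*sqrt(17) ≈ 0.2462 (local minimum)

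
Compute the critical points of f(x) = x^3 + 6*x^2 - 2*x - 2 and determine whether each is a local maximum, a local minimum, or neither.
f'(x) = 3*x^2 + 12*x - 2

Solve f'(x) = 0:
  3*x^2 + 12*x - 2 = 0 has no rational roots; quadratic formula: x = (-12 ± √168)/6.
  ⇒ x = -sqrt(42)/3 - 2 ≈ -4.1602, -2 + sqrt(42)/3 ≈ 0.1602

f''(x) = 6*x + 12
Second-derivative test at each critical point:
  f''(-4.1602) = -12.9615 < 0 → local maximum
  f''(0.1602) = 12.9615 > 0 → local minimum

Critical points: x = -sqrt(42)/3 - 2 ≈ -4.1602 (local maximum); x = -2 + sqrt(42)/3 ≈ 0.1602 (local minimum)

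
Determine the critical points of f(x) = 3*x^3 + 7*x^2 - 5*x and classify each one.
f'(x) = 9*x^2 + 14*x - 5

Solve f'(x) = 0:
  9*x^2 + 14*x - 5 = 0 has no rational roots; quadratic formula: x = (-14 ± √376)/18.
  ⇒ x = -sqrt(94)/9 - 7/9 ≈ -1.8550, -7/9 + sqrt(94)/9 ≈ 0.2995

f''(x) = 18*x + 14
Second-derivative test at each critical point:
  f''(-1.8550) = -19.3907 < 0 → local maximum
  f''(0.2995) = 19.3907 > 0 → local minimum

Critical points: x = -sqrt(94)/9 - 7/9 ≈ -1.8550 (local maximum); x = -7/9 + sqrt(94)/9 ≈ 0.2995 (local minimum)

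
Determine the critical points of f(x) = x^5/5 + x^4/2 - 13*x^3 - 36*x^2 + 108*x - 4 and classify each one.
f'(x) = x^4 + 2*x^3 - 39*x^2 - 72*x + 108

Solve f'(x) = 0:
  Factor: x^4 + 2*x^3 - 39*x^2 - 72*x + 108 = (x - 6)*(x - 1)*(x + 3)*(x + 6) = 0.
  ⇒ x = -6, -3, 1, 6

f''(x) = 4*x^3 + 6*x^2 - 78*x - 72
Second-derivative test at each critical point:
  f''(-6) = -252 < 0 → local maximum
  f''(-3) = 108 > 0 → local minimum
  f''(1) = -140 < 0 → local maximum
  f''(6) = 540 > 0 → local minimum

Critical points: x = -6 (local maximum); x = -3 (local minimum); x = 1 (local maximum); x = 6 (local minimum)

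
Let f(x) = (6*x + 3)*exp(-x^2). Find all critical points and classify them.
f'(x) = 6*(-x*(2*x + 1) + 1)*exp(-x^2)

Solve f'(x) = 0:
  f'(x) = (-12*x^2 - 6*x + 6)·exp(-x^2) and exp(-x^2) > 0 for every x, so f'(x) = 0 ⇔ -12*x^2 - 6*x + 6 = 0.
  Factor: -12*x^2 - 6*x + 6 = -6*(x + 1)*(2*x - 1) = 0.
  ⇒ x = -1, 1/2

f''(x) = 6*(2*x^2*(2*x + 1) - 6*x - 1)*exp(-x^2)
Second-derivative test at each critical point:
  f''(-1) = 6.6218 > 0 → local minimum
  f''(1/2) = -14.0184 < 0 → local maximum

Critical points: x = -1 (local minimum); x = 1/2 (local maximum)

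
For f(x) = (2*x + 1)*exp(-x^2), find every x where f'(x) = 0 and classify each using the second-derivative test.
f'(x) = 2*(-x*(2*x + 1) + 1)*exp(-x^2)

Solve f'(x) = 0:
  f'(x) = (-4*x^2 - 2*x + 2)·exp(-x^2) and exp(-x^2) > 0 for every x, so f'(x) = 0 ⇔ -4*x^2 - 2*x + 2 = 0.
  Factor: -4*x^2 - 2*x + 2 = -2*(x + 1)*(2*x - 1) = 0.
  ⇒ x = -1, 1/2

f''(x) = 2*(2*x^2*(2*x + 1) - 6*x - 1)*exp(-x^2)
Second-derivative test at each critical point:
  f''(-1) = 2.2073 > 0 → local minimum
  f''(1/2) = -4.6728 < 0 → local maximum

Critical points: x = -1 (local minimum); x = 1/2 (local maximum)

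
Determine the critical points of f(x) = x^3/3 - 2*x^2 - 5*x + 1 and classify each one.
f'(x) = x^2 - 4*x - 5

Solve f'(x) = 0:
  Factor: x^2 - 4*x - 5 = (x - 5)*(x + 1) = 0.
  ⇒ x = -1, 5

f''(x) = 2*x - 4
Second-derivative test at each critical point:
  f''(-1) = -6 < 0 → local maximum
  f''(5) = 6 > 0 → local minimum

Critical points: x = -1 (local maximum); x = 5 (local minimum)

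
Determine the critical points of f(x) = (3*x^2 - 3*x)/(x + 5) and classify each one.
f'(x) = 3*(x^2 + 10*x - 5)/(x^2 + 10*x + 25)

Solve f'(x) = 0:
  f'(x) = 3*(x^2 + 10*x - 5)/(x + 5)^2; the denominator is positive wherever f is defined, so f'(x) = 0 ⇔ 3*x^2 + 30*x - 15 = 0.
  Factor: 3*x^2 + 30*x - 15 = 3*(x^2 + 10*x - 5); x^2 + 10*x - 5 = 0 has no rational roots; quadratic formula: x = (-10 ± √120)/2.
  ⇒ x = -sqrt(30) - 5 ≈ -10.4772, -5 + sqrt(30) ≈ 0.4772

f''(x) = 180/(x^3 + 15*x^2 + 75*x + 125)
Second-derivative test at each critical point:
  f''(-10.4772) = -1.0954 < 0 → local maximum
  f''(0.4772) = 1.0954 > 0 → local minimum

Critical points: x = -sqrt(30) - 5 ≈ -10.4772 (local maximum); x = -5 + sqrt(30) ≈ 0.4772 (local minimum)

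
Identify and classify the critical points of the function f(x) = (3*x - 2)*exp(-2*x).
f'(x) = (7 - 6*x)*exp(-2*x)

Solve f'(x) = 0:
  f'(x) = (7 - 6*x)·exp(-2*x) and exp(-2*x) > 0 for every x, so f'(x) = 0 ⇔ 7 - 6*x = 0.
  7 - 6*x = 0.
  ⇒ x = 7/6

f''(x) = 4*(3*x - 5)*exp(-2*x)
Second-derivative test at each critical point:
  f''(7/6) = -0.5818 < 0 → local maximum

Critical points: x = 7/6 (local maximum)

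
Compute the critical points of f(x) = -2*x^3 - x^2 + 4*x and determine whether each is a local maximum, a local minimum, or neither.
f'(x) = -6*x^2 - 2*x + 4

Solve f'(x) = 0:
  Factor: -6*x^2 - 2*x + 4 = -2*(x + 1)*(3*x - 2) = 0.
  ⇒ x = -1, 2/3

f''(x) = -12*x - 2
Second-derivative test at each critical point:
  f''(-1) = 10 > 0 → local minimum
  f''(2/3) = -10 < 0 → local maximum

Critical points: x = -1 (local minimum); x = 2/3 (local maximum)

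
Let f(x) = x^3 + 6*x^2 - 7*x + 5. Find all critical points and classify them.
f'(x) = 3*x^2 + 12*x - 7

Solve f'(x) = 0:
  3*x^2 + 12*x - 7 = 0 has no rational roots; quadratic formula: x = (-12 ± √228)/6.
  ⇒ x = -sqrt(57)/3 - 2 ≈ -4.5166, -2 + sqrt(57)/3 ≈ 0.5166

f''(x) = 6*x + 12
Second-derivative test at each critical point:
  f''(-4.5166) = -15.0997 < 0 → local maximum
  f''(0.5166) = 15.0997 > 0 → local minimum

Critical points: x = -sqrt(57)/3 - 2 ≈ -4.5166 (local maximum); x = -2 + sqrt(57)/3 ≈ 0.5166 (local minimum)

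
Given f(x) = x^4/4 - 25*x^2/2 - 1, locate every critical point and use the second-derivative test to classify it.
f'(x) = x*(x^2 - 25)

Solve f'(x) = 0:
  Factor: x^3 - 25*x = x*(x - 5)*(x + 5) = 0.
  ⇒ x = -5, 0, 5

f''(x) = 3*x^2 - 25
Second-derivative test at each critical point:
  f''(-5) = 50 > 0 → local minimum
  f''(0) = -25 < 0 → local maximum
  f''(5) = 50 > 0 → local minimum

Critical points: x = -5 (local minimum); x = 0 (local maximum); x = 5 (local minimum)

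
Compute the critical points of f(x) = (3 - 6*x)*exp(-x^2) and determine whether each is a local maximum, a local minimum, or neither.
f'(x) = 6*(x*(2*x - 1) - 1)*exp(-x^2)

Solve f'(x) = 0:
  f'(x) = (12*x^2 - 6*x - 6)·exp(-x^2) and exp(-x^2) > 0 for every x, so f'(x) = 0 ⇔ 12*x^2 - 6*x - 6 = 0.
  Factor: 12*x^2 - 6*x - 6 = 6*(x - 1)*(2*x + 1) = 0.
  ⇒ x = -1/2, 1

f''(x) = 6*(2*x^2*(1 - 2*x) + 6*x - 1)*exp(-x^2)
Second-derivative test at each critical point:
  f''(-1/2) = -14.0184 < 0 → local maximum
  f''(1) = 6.6218 > 0 → local minimum

Critical points: x = -1/2 (local maximum); x = 1 (local minimum)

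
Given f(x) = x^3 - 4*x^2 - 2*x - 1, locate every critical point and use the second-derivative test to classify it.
f'(x) = 3*x^2 - 8*x - 2

Solve f'(x) = 0:
  3*x^2 - 8*x - 2 = 0 has no rational roots; quadratic formula: x = (8 ± √88)/6.
  ⇒ x = 4/3 - sqrt(22)/3 ≈ -0.2301, 4/3 + sqrt(22)/3 ≈ 2.8968

f''(x) = 6*x - 8
Second-derivative test at each critical point:
  f''(-0.2301) = -9.3808 < 0 → local maximum
  f''(2.8968) = 9.3808 > 0 → local minimum

Critical points: x = 4/3 - sqrt(22)/3 ≈ -0.2301 (local maximum); x = 4/3 + sqrt(22)/3 ≈ 2.8968 (local minimum)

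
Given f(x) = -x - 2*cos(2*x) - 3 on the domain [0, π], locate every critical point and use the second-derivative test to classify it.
f'(x) = 4*sin(2*x) - 1

Solve f'(x) = 0 on [0, π]:
  f'(x) = 0 ⇔ sin(2*x) = 1/4, i.e. 2*x = arcsin(1/4) + 2nπ or 2*x = π − arcsin(1/4) + 2nπ; keep the solutions lying in [0, π].
  ⇒ x = asin(1/4)/2 ≈ 0.1263, -asin(1/4)/2 + pi/2 ≈ 1.4445

f''(x) = 8*cos(2*x)
Second-derivative test at each critical point:
  f''(0.1263) = 7.7460 > 0 → local minimum
  f''(1.4445) = -7.7460 < 0 → local maximum

Critical points: x = asin(1/4)/2 ≈ 0.1263 (local minimum); x = -asin(1/4)/2 + pi/2 ≈ 1.4445 (local maximum)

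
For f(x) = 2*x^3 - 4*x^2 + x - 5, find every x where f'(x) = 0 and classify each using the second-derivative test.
f'(x) = 6*x^2 - 8*x + 1

Solve f'(x) = 0:
  6*x^2 - 8*x + 1 = 0 has no rational roots; quadratic formula: x = (8 ± √40)/12.
  ⇒ x = 2/3 - sqrt(10)/6 ≈ 0.1396, sqrt(10)/6 + 2/3 ≈ 1.1937

f''(x) = 12*x - 8
Second-derivative test at each critical point:
  f''(0.1396) = -6.3246 < 0 → local maximum
  f''(1.1937) = 6.3246 > 0 → local minimum

Critical points: x = 2/3 - sqrt(10)/6 ≈ 0.1396 (local maximum); x = sqrt(10)/6 + 2/3 ≈ 1.1937 (local minimum)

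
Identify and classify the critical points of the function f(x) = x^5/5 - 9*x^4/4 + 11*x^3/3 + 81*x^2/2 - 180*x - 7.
f'(x) = x^4 - 9*x^3 + 11*x^2 + 81*x - 180

Solve f'(x) = 0:
  Factor: x^4 - 9*x^3 + 11*x^2 + 81*x - 180 = (x - 5)*(x - 4)*(x - 3)*(x + 3) = 0.
  ⇒ x = -3, 3, 4, 5

f''(x) = 4*x^3 - 27*x^2 + 22*x + 81
Second-derivative test at each critical point:
  f''(-3) = -336 < 0 → local maximum
  f''(3) = 12 > 0 → local minimum
  f''(4) = -7 < 0 → local maximum
  f''(5) = 16 > 0 → local minimum

Critical points: x = -3 (local maximum); x = 3 (local minimum); x = 4 (local maximum); x = 5 (local minimum)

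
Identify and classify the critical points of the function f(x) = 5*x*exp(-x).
f'(x) = 5*(1 - x)*exp(-x)

Solve f'(x) = 0:
  f'(x) = (5 - 5*x)·exp(-x) and exp(-x) > 0 for every x, so f'(x) = 0 ⇔ 5 - 5*x = 0.
  Factor: 5 - 5*x = -5*(x - 1) = 0.
  ⇒ x = 1

f''(x) = 5*(x - 2)*exp(-x)
Second-derivative test at each critical point:
  f''(1) = -1.8394 < 0 → local maximum

Critical points: x = 1 (local maximum)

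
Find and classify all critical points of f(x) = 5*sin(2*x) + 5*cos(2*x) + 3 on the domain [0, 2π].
f'(x) = 10*sqrt(2)*cos(2*x + pi/4)

Solve f'(x) = 0 on [0, 2π]:
  f'(x) = 0 ⇔ 5*cos(2*x) = 5*sin(2*x) ⇔ tan(2*x) = 1, i.e. 2*x = arctan(1) + nπ; keep the solutions lying in [0, 2π].
  ⇒ x = pi/8 ≈ 0.3927, 5*pi/8 ≈ 1.9635, 9*pi/8 ≈ 3.5343, 13*pi/8 ≈ 5.1051

f''(x) = -20*sqrt(2)*sin(2*x + pi/4)
Second-derivative test at each critical point:
  f''(0.3927) = -28.2843 < 0 → local maximum
  f''(1.9635) = 28.2843 > 0 → local minimum
  f''(3.5343) = -28.2843 < 0 → local maximum
  f''(5.1051) = 28.2843 > 0 → local minimum

Critical points: x = pi/8 ≈ 0.3927 (local maximum); x = 5*pi/8 ≈ 1.9635 (local minimum); x = 9*pi/8 ≈ 3.5343 (local maximum); x = 13*pi/8 ≈ 5.1051 (local minimum)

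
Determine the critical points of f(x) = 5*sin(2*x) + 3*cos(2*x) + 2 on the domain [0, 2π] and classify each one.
f'(x) = -6*sin(2*x) + 10*cos(2*x)

Solve f'(x) = 0 on [0, 2π]:
  f'(x) = 0 ⇔ 5*cos(2*x) = 3*sin(2*x) ⇔ tan(2*x) = 5/3, i.e. 2*x = arctan(5/3) + nπ; keep the solutions lying in [0, 2π].
  ⇒ x = atan(5/3)/2 ≈ 0.5152, atan(5/3)/2 + pi/2 ≈ 2.0860, atan(5/3)/2 + pi ≈ 3.6568, atan(5/3)/2 + 3*pi/2 ≈ 5.2276

f''(x) = -20*sin(2*x) - 12*cos(2*x)
Second-derivative test at each critical point:
  f''(0.5152) = -23.3238 < 0 → local maximum
  f''(2.0860) = 23.3238 > 0 → local minimum
  f''(3.6568) = -23.3238 < 0 → local maximum
  f''(5.2276) = 23.3238 > 0 → local minimum

Critical points: x = atan(5/3)/2 ≈ 0.5152 (local maximum); x = atan(5/3)/2 + pi/2 ≈ 2.0860 (local minimum); x = atan(5/3)/2 + pi ≈ 3.6568 (local maximum); x = atan(5/3)/2 + 3*pi/2 ≈ 5.2276 (local minimum)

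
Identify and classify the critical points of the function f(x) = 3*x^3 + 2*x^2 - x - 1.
f'(x) = 9*x^2 + 4*x - 1

Solve f'(x) = 0:
  9*x^2 + 4*x - 1 = 0 has no rational roots; quadratic formula: x = (-4 ± √52)/18.
  ⇒ x = -sqrt(13)/9 - 2/9 ≈ -0.6228, -2/9 + sqrt(13)/9 ≈ 0.1784

f''(x) = 18*x + 4
Second-derivative test at each critical point:
  f''(-0.6228) = -7.2111 < 0 → local maximum
  f''(0.1784) = 7.2111 > 0 → local minimum

Critical points: x = -sqrt(13)/9 - 2/9 ≈ -0.6228 (local maximum); x = -2/9 + sqrt(13)/9 ≈ 0.1784 (local minimum)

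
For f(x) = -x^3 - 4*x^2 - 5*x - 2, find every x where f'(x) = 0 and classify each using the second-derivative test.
f'(x) = -3*x^2 - 8*x - 5

Solve f'(x) = 0:
  Factor: -3*x^2 - 8*x - 5 = -(x + 1)*(3*x + 5) = 0.
  ⇒ x = -5/3, -1

f''(x) = -6*x - 8
Second-derivative test at each critical point:
  f''(-5/3) = 2 > 0 → local minimum
  f''(-1) = -2 < 0 → local maximum

Critical points: x = -5/3 (local minimum); x = -1 (local maximum)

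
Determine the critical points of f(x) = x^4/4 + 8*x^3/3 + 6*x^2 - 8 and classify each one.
f'(x) = x*(x^2 + 8*x + 12)

Solve f'(x) = 0:
  Factor: x^3 + 8*x^2 + 12*x = x*(x + 2)*(x + 6) = 0.
  ⇒ x = -6, -2, 0

f''(x) = 3*x^2 + 16*x + 12
Second-derivative test at each critical point:
  f''(-6) = 24 > 0 → local minimum
  f''(-2) = -8 < 0 → local maximum
  f''(0) = 12 > 0 → local minimum

Critical points: x = -6 (local minimum); x = -2 (local maximum); x = 0 (local minimum)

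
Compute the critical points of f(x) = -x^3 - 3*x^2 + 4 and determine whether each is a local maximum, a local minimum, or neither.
f'(x) = 3*x*(-x - 2)

Solve f'(x) = 0:
  Factor: -3*x^2 - 6*x = -3*x*(x + 2) = 0.
  ⇒ x = -2, 0

f''(x) = -6*x - 6
Second-derivative test at each critical point:
  f''(-2) = 6 > 0 → local minimum
  f''(0) = -6 < 0 → local maximum

Critical points: x = -2 (local minimum); x = 0 (local maximum)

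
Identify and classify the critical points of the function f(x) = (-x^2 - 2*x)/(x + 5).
f'(x) = (-x^2 - 10*x - 10)/(x^2 + 10*x + 25)

Solve f'(x) = 0:
  f'(x) = -(x^2 + 10*x + 10)/(x + 5)^2; the denominator is positive wherever f is defined, so f'(x) = 0 ⇔ -x^2 - 10*x - 10 = 0.
  x^2 + 10*x + 10 = 0 has no rational roots; quadratic formula: x = (-10 ± √60)/2.
  ⇒ x = -5 - sqrt(15) ≈ -8.8730, -5 + sqrt(15) ≈ -1.1270

f''(x) = -30/(x^3 + 15*x^2 + 75*x + 125)
Second-derivative test at each critical point:
  f''(-8.8730) = 0.5164 > 0 → local minimum
  f''(-1.1270) = -0.5164 < 0 → local maximum

Critical points: x = -5 - sqrt(15) ≈ -8.8730 (local minimum); x = -5 + sqrt(15) ≈ -1.1270 (local maximum)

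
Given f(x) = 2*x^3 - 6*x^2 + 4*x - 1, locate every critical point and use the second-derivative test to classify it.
f'(x) = 6*x^2 - 12*x + 4

Solve f'(x) = 0:
  Factor: 6*x^2 - 12*x + 4 = 2*(3*x^2 - 6*x + 2); 3*x^2 - 6*x + 2 = 0 has no rational roots; quadratic formula: x = (6 ± √12)/6.
  ⇒ x = 1 - sqrt(3)/3 ≈ 0.4226, sqrt(3)/3 + 1 ≈ 1.5774

f''(x) = 12*x - 12
Second-derivative test at each critical point:
  f''(0.4226) = -6.9282 < 0 → local maximum
  f''(1.5774) = 6.9282 > 0 → local minimum

Critical points: x = 1 - sqrt(3)/3 ≈ 0.4226 (local maximum); x = sqrt(3)/3 + 1 ≈ 1.5774 (local minimum)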